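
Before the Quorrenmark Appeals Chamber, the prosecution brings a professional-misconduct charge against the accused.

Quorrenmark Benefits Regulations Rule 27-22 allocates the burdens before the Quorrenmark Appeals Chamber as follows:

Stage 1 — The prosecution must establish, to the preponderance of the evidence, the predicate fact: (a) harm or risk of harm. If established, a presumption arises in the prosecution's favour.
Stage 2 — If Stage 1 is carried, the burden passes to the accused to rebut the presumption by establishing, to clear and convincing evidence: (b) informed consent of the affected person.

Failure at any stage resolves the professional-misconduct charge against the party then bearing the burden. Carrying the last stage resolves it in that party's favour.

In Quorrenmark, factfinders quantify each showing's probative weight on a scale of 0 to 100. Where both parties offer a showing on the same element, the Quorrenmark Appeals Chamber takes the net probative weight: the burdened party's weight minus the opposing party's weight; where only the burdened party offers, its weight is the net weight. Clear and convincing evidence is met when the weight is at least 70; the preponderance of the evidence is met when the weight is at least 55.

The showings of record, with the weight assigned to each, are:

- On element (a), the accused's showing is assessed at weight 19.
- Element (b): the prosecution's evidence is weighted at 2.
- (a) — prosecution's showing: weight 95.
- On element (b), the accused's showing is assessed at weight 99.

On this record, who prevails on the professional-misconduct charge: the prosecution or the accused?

accused

At Stage 1 the prosecution must meet the preponderance of the evidence (weight is at least 55): on (a) the weight is 95 less the opposing 19 gives net 76, ≥ 55, so (a) meets the standard.
  All elements met. The burden passes to the accused.
At Stage 2 the accused must meet clear and convincing evidence (weight is at least 70): on (b) the weight is 99 less the opposing 2 gives net 97, which does reach 70, so (b) meets the standard.
  All elements met at the final stage.
Every stage carried; the accused prevails.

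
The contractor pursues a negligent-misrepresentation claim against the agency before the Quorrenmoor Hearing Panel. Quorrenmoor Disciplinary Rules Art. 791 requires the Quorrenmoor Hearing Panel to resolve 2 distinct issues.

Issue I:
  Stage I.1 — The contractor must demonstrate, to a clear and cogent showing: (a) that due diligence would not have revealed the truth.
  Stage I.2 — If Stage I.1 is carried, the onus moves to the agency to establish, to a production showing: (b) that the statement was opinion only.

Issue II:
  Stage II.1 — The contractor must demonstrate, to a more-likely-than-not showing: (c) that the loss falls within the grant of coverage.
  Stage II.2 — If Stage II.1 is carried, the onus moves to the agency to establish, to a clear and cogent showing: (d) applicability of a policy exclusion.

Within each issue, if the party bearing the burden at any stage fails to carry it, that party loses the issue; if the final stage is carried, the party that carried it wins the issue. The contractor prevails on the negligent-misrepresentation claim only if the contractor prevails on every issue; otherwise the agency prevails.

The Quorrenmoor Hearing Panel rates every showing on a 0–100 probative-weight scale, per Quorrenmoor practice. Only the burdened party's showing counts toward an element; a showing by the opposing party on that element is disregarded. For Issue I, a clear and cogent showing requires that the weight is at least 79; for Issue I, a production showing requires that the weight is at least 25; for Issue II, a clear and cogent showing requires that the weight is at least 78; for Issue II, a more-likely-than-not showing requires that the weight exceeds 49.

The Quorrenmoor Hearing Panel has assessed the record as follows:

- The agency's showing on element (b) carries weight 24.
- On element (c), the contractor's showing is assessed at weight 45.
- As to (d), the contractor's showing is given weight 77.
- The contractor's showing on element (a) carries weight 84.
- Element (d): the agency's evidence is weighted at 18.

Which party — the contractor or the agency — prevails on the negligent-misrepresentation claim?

agency

— Issue I —
At Stage I.1 the contractor must meet a clear and cogent showing (weight is at least 79): on (a) the weight is 84, ≥ 79, so (a) meets the standard.
  Stage I.1 carried; the burden shifts to the agency.
At Stage I.2 the agency must meet a production showing (weight is at least 25): on (b) the weight is 24, < 25, so (b) does not meet the standard.
  The agency does not carry Stage I.2.
The contractor prevails on this issue.
— Issue II —
Stage II.1 (contractor, a more-likely-than-not showing, weight exceeds 49): (c) 45 ≤ 49 — fails.
  The contractor does not carry Stage II.1.
The analysis ends at Stage II.1; the agency prevails on this issue.
Per-issue: Issue I → contractor; Issue II → agency. The contractor must prevail on every issue; overall, the agency prevails.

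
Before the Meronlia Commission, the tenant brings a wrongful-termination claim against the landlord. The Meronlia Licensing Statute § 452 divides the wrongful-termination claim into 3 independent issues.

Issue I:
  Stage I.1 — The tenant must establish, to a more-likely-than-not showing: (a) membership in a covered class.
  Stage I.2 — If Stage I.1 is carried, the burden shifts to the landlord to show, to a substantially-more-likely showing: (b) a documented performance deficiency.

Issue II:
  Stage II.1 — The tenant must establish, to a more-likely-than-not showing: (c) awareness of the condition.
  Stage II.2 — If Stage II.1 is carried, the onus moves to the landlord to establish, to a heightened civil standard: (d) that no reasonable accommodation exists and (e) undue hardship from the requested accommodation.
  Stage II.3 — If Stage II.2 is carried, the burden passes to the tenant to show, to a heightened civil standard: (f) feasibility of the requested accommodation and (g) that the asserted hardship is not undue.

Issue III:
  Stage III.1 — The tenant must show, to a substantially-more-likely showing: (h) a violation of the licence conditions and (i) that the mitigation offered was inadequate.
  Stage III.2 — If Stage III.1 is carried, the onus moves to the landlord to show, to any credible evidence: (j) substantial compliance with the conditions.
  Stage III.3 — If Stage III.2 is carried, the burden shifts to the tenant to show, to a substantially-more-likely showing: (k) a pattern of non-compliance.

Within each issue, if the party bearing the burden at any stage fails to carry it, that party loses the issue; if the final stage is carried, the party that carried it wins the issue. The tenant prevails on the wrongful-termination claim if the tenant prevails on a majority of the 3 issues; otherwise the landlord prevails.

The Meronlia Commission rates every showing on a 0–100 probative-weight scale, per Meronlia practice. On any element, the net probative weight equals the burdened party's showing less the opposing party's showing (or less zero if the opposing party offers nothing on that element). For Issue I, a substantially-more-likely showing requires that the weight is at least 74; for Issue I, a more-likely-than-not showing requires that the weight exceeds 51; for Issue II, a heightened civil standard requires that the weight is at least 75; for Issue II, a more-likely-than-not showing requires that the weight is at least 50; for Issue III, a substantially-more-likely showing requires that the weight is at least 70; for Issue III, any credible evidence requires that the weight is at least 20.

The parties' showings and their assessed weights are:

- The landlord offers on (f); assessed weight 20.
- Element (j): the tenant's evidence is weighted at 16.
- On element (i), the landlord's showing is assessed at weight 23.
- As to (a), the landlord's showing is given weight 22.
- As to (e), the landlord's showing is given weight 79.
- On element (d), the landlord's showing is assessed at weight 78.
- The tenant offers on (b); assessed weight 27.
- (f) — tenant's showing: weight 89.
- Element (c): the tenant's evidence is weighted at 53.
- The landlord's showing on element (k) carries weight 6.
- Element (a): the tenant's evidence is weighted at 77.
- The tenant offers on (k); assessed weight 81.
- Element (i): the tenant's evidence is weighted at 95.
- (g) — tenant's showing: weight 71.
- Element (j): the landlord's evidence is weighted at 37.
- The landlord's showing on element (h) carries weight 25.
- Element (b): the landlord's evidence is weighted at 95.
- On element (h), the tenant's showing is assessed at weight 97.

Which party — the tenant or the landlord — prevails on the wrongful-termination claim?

tenant

— Issue I —
At Stage I.1 the tenant must meet a more-likely-than-not showing (weight exceeds 51): on (a) the weight is 77 less the opposing 22 gives net 55, > 51, so (a) meets the standard.
  Stage I.1 carried; the burden shifts to the landlord.
At Stage I.2 the landlord must meet a substantially-more-likely showing (weight is at least 74): on (b) the weight is 95 less the opposing 27 gives net 68, which does not reach 74, so (b) does not meet the standard.
  The landlord does not carry Stage I.2.
The analysis ends at Stage I.2; the tenant prevails on this issue.
— Issue II —
At Stage II.1 the tenant must meet a more-likely-than-not showing (weight is at least 50): on (c) the weight is 53, which does reach 50, so (c) meets the standard.
  Stage II.1 carried; the burden shifts to the landlord.
At Stage II.2 the landlord must meet a heightened civil standard (weight is at least 75): on (d) the weight is 78, which does reach 75, so (d) meets the standard; on (e) the weight is 79, which does reach 75, so (e) meets the standard.
  All elements met. The burden passes to the tenant.
At Stage II.3 the tenant must meet a heightened civil standard (weight is at least 75): on (f) the weight is 89 less the opposing 20 gives net 69, < 75, so (f) does not meet the standard; on (g) the weight is 71, which does not reach 75, so (g) does not meet the standard.
  The tenant does not carry Stage II.3.
The landlord prevails on this issue.
— Issue III —
Stage III.1 — burden on tenant; standard: a substantially-more-likely showing (weight is at least 70).
    (h): 97 − 25 = 72 ≥ 70 [met]
    (i): 95 − 23 = 72 ≥ 70 [met]
  Stage III.1 carried; the burden shifts to the landlord.
Stage III.2 — burden on landlord; standard: any credible evidence (weight is at least 20).
    (j): 37 − 16 = 21 ≥ 20 [met]
  All elements met. The burden passes to the tenant.
Stage III.3 — burden on tenant; standard: a substantially-more-likely showing (weight is at least 70).
    (k): 81 − 6 = 75 ≥ 70 [met]
  The tenant carries the last stage.
With every stage satisfied, the tenant prevails on this issue.
Per-issue: Issue I → tenant; Issue II → landlord; Issue III → tenant. The tenant must prevail on a majority of issues; overall, the tenant prevails.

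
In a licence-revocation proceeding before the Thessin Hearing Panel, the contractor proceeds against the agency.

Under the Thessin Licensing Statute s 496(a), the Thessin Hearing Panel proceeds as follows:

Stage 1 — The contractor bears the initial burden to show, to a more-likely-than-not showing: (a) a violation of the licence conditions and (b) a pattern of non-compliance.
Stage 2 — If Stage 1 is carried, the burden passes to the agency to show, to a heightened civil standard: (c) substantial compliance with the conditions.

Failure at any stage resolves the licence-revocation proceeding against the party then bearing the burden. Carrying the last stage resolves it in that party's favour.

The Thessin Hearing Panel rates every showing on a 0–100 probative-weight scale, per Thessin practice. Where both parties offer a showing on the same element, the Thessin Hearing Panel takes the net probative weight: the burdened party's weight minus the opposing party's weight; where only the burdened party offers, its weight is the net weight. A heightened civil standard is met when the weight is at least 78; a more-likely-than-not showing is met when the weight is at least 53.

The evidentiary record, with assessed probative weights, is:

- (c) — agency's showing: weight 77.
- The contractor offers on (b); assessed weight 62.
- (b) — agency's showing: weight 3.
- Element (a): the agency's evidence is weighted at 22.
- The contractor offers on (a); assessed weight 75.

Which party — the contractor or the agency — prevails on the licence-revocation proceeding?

Stage 1 (contractor, a more-likely-than-not showing, weight is at least 53): (a) net 75−22=53 ≥ 53 — meets; (b) net 62−3=59 ≥ 53 — meets.
  Stage 1 is satisfied; the onus moves to the agency.
Stage 2 (agency, a heightened civil standard, weight is at least 78): (c) 77 < 78 — fails.
  The agency does not carry Stage 2.
The analysis ends at Stage 2; the contractor prevails.

contractor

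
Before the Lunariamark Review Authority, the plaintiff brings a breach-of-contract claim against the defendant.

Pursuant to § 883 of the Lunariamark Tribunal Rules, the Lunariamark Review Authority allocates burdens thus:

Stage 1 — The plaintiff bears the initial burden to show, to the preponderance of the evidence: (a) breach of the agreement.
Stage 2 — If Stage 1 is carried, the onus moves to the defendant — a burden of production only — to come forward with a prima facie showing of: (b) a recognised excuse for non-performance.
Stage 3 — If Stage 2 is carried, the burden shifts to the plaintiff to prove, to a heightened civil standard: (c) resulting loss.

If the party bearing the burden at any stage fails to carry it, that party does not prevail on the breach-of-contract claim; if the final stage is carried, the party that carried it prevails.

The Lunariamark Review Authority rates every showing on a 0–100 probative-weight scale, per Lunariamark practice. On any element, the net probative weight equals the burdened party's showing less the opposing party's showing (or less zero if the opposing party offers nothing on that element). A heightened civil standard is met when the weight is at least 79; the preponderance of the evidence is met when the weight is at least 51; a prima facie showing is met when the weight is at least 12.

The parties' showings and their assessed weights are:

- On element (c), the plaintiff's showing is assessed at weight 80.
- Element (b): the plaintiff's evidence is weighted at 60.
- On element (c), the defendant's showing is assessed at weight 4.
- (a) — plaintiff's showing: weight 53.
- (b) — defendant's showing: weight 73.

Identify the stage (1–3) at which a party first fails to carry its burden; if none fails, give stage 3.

stage 3

Stage 1 (plaintiff, the preponderance of the evidence, weight is at least 51): (a) 53 ≥ 51 — meets.
  The plaintiff carries Stage 1; the defendant now bears the burden.
Stage 2 (defendant, a prima facie showing, weight is at least 12): (b) net 73−60=13 ≥ 12 — meets.
  The defendant carries Stage 2; the plaintiff now bears the burden.
Stage 3 (plaintiff, a heightened civil standard, weight is at least 79): (c) net 80−4=76 < 79 — fails.
  Stage 3 not carried; the plaintiff fails its burden.
So the defendant prevails.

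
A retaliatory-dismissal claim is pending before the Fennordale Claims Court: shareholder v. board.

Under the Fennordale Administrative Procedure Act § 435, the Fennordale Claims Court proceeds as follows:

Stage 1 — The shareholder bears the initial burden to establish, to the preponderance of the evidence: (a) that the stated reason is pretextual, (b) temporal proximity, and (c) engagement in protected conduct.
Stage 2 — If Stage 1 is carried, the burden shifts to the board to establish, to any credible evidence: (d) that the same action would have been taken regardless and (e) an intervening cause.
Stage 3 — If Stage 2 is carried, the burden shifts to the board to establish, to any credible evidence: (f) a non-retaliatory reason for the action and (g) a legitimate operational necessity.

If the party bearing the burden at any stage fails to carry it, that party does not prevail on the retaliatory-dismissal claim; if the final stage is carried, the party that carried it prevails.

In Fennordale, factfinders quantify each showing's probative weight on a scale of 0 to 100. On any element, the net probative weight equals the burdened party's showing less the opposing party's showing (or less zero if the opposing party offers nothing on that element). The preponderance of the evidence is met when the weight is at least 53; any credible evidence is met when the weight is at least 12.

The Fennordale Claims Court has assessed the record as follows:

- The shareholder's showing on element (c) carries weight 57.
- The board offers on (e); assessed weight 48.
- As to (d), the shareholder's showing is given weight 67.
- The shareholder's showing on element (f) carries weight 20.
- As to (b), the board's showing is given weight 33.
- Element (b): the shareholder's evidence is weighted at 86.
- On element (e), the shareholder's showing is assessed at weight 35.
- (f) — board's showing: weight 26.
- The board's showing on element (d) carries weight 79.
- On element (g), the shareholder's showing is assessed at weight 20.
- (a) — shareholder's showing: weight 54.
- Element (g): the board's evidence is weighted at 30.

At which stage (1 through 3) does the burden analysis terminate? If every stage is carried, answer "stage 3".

stage 3

At Stage 1 the shareholder must meet the preponderance of the evidence (weight is at least 53): on (a) the weight is 54, which does reach 53, so (a) meets the standard; on (b) the weight is 86 less the opposing 33 gives net 53, ≥ 53, so (b) meets the standard; on (c) the weight is 57, ≥ 53, so (c) meets the standard.
  Stage 1 carried; the burden shifts to the board.
At Stage 2 the board must meet any credible evidence (weight is at least 12): on (d) the weight is 79 less the opposing 67 gives net 12, ≥ 12, so (d) meets the standard; on (e) the weight is 48 less the opposing 35 gives net 13, ≥ 12, so (e) meets the standard.
  Stage 2 is satisfied; the board continues to bear the burden.
At Stage 3 the board must meet any credible evidence (weight is at least 12): on (f) the weight is 26 less the opposing 20 gives net 6, < 12, so (f) does not meet the standard; on (g) the weight is 30 less the opposing 20 gives net 10, < 12, so (g) does not meet the standard.
  Stage 3 not carried; the board fails its burden.
So the shareholder prevails.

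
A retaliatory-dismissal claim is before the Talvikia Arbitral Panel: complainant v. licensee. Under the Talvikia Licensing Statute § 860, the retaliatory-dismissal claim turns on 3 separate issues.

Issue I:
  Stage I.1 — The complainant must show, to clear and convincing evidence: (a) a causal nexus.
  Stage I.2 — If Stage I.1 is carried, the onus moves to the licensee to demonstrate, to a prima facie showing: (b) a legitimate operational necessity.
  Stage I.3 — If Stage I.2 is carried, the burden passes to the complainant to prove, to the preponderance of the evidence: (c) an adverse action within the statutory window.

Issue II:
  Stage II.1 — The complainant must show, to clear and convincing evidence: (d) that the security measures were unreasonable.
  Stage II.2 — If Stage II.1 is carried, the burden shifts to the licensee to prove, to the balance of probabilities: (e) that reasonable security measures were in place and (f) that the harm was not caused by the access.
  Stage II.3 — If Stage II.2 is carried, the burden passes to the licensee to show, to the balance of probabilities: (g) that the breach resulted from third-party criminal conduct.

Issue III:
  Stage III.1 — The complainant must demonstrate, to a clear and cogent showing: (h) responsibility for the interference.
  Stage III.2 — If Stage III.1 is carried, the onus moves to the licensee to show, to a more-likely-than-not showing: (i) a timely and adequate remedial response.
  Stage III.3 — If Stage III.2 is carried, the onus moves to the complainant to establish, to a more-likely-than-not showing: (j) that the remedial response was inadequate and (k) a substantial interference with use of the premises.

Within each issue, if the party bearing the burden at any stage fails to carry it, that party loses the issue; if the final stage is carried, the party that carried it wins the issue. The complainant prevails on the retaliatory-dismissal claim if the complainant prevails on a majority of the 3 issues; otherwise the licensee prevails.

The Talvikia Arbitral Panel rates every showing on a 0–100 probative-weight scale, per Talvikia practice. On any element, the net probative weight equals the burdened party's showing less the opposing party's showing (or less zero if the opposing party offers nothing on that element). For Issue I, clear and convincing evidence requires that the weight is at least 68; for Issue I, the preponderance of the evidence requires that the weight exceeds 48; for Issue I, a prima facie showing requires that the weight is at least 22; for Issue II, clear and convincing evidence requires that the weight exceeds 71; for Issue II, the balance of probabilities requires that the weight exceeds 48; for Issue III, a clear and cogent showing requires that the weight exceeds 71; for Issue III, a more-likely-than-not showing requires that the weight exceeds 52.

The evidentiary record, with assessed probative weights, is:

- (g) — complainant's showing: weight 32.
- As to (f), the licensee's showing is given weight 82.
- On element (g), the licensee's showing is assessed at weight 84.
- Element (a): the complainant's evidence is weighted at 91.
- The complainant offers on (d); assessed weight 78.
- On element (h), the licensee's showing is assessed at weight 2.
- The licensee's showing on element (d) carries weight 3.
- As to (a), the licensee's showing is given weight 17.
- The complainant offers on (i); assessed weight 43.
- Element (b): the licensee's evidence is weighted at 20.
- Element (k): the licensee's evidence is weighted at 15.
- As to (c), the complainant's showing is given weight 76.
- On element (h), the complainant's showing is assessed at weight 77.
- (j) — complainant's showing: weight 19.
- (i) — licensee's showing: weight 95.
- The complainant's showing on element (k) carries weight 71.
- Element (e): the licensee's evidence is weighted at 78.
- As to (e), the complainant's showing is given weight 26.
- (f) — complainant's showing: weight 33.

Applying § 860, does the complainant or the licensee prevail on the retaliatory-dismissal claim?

complainant

— Issue I —
Stage I.1 (complainant, clear and convincing evidence, weight is at least 68): (a) net 91−17=74 ≥ 68 — meets.
  The complainant carries Stage I.1; the licensee now bears the burden.
Stage I.2 (licensee, a prima facie showing, weight is at least 22): (b) 20 < 22 — fails.
  The licensee does not carry Stage I.2.
So the complainant prevails on this issue.
— Issue II —
Stage II.1 (complainant, clear and convincing evidence, weight exceeds 71): (d) net 78−3=75 > 71 — meets.
  Stage II.1 carried; the burden shifts to the licensee.
Stage II.2 (licensee, the balance of probabilities, weight exceeds 48): (e) net 78−26=52 > 48 — meets; (f) net 82−33=49 > 48 — meets.
  All elements met. The licensee retains the burden for Stage II.3.
Stage II.3 (licensee, the balance of probabilities, weight exceeds 48): (g) net 84−32=52 > 48 — meets.
  The licensee carries the last stage.
All stages carried — the licensee prevails on this issue.
— Issue III —
Stage III.1 (complainant, a clear and cogent showing, weight exceeds 71): (h) net 77−2=75 > 71 — meets.
  The complainant carries Stage III.1; the licensee now bears the burden.
Stage III.2 (licensee, a more-likely-than-not showing, weight exceeds 52): (i) net 95−43=52 ≤ 52 — fails.
  Stage III.2 not carried; the licensee fails its burden.
The analysis ends at Stage III.2; the complainant prevails on this issue.
Per-issue: Issue I → complainant; Issue II → licensee; Issue III → complainant. The complainant must prevail on a majority of issues; overall, the complainant prevails.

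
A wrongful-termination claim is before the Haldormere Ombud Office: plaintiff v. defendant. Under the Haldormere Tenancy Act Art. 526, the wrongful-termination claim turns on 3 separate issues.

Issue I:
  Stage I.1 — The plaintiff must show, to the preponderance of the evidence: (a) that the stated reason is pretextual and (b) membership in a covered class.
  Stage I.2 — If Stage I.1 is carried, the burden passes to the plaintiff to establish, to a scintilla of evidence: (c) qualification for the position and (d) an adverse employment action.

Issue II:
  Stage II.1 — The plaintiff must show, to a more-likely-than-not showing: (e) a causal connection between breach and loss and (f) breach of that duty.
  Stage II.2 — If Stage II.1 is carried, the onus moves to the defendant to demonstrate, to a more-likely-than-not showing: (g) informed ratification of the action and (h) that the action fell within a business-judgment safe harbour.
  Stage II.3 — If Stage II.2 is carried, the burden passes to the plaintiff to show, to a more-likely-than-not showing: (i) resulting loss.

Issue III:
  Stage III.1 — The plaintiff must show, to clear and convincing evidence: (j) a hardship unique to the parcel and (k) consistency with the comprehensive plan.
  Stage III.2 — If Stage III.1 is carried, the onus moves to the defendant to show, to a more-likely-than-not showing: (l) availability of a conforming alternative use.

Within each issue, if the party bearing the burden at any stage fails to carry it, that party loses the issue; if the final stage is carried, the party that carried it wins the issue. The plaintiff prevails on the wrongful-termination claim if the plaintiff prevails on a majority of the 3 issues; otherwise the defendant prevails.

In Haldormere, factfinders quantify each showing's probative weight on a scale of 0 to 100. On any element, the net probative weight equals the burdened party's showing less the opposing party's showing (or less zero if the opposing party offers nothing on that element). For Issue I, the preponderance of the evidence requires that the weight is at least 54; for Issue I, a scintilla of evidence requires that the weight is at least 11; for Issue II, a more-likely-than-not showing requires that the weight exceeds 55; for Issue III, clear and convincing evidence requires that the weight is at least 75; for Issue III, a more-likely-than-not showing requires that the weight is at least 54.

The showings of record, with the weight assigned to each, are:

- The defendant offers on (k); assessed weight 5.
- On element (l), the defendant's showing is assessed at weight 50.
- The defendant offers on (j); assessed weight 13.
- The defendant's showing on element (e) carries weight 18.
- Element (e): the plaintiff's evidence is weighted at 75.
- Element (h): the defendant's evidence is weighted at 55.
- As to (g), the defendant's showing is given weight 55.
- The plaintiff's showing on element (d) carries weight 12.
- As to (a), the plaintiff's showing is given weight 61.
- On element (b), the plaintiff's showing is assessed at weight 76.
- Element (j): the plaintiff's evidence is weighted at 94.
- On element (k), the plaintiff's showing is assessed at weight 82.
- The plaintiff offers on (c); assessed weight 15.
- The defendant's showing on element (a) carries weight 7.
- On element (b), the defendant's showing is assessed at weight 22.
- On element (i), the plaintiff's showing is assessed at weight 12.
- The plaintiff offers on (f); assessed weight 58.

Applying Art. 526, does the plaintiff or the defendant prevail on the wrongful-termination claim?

— Issue I —
Stage I.1 (plaintiff, the preponderance of the evidence, weight is at least 54): (a) net 61−7=54 ≥ 54 — meets; (b) net 76−22=54 ≥ 54 — meets.
  All elements met. The plaintiff retains the burden for Stage I.2.
Stage I.2 (plaintiff, a scintilla of evidence, weight is at least 11): (c) 15 ≥ 11 — meets; (d) 12 ≥ 11 — meets.
  Stage I.2 carried; the final stage is satisfied.
Every stage carried; the plaintiff prevails on this issue.
— Issue II —
Stage II.1 (plaintiff, a more-likely-than-not showing, weight exceeds 55): (e) net 75−18=57 > 55 — meets; (f) 58 > 55 — meets.
  All elements met. The burden passes to the defendant.
Stage II.2 (defendant, a more-likely-than-not showing, weight exceeds 55): (g) 55 ≤ 55 — fails; (h) 55 ≤ 55 — fails.
  Stage II.2 not carried; the defendant fails its burden.
The analysis ends at Stage II.2; the plaintiff prevails on this issue.
— Issue III —
At Stage III.1 the plaintiff must meet clear and convincing evidence (weight is at least 75): on (j) the weight is 94 less the opposing 13 gives net 81, which does reach 75, so (j) meets the standard; on (k) the weight is 82 less the opposing 5 gives net 77, ≥ 75, so (k) meets the standard.
  The plaintiff carries Stage III.1; the defendant now bears the burden.
At Stage III.2 the defendant must meet a more-likely-than-not showing (weight is at least 54): on (l) the weight is 50, which does not reach 54, so (l) does not meet the standard.
  Stage III.2 not carried; the defendant fails its burden.
So the plaintiff prevails on this issue.
Per-issue: Issue I → plaintiff; Issue II → plaintiff; Issue III → plaintiff. The plaintiff must prevail on a majority of issues; overall, the plaintiff prevails.

plaintiff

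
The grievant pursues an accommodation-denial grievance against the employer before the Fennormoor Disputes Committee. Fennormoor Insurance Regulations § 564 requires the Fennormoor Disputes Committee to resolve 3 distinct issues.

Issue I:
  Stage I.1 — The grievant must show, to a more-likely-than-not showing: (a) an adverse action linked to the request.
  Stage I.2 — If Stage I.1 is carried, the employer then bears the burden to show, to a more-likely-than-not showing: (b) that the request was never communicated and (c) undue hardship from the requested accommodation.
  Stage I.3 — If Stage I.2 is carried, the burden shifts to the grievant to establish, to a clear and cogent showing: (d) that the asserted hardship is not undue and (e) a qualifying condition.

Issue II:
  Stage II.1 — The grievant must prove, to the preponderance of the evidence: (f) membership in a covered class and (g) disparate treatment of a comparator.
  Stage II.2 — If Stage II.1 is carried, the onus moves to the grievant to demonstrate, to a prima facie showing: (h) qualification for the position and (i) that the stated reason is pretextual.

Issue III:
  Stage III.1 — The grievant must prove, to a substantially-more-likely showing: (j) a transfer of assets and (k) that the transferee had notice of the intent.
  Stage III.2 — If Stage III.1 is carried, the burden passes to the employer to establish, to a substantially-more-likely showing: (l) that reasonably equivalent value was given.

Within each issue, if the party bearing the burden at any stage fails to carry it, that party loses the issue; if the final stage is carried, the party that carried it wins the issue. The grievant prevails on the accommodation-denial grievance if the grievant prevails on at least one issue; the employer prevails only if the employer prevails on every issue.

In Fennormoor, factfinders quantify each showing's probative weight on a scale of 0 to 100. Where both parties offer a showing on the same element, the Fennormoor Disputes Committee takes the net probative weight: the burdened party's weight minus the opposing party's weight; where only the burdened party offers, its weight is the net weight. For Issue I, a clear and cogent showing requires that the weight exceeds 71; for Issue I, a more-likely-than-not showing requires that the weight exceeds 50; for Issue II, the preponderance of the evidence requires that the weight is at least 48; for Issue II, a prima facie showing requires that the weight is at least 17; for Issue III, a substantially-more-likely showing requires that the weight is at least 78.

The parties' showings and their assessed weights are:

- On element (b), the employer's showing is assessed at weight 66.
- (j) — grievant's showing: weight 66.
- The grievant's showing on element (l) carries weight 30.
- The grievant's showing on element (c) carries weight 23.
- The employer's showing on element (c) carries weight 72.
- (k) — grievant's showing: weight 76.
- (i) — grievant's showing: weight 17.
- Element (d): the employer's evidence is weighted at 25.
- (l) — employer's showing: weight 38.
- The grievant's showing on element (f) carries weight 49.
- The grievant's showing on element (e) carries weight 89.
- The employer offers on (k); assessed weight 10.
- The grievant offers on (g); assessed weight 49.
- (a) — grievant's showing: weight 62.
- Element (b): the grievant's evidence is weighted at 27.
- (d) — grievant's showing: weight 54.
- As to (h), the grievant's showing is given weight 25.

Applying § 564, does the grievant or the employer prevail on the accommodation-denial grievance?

grievant

— Issue I —
At Stage I.1 the grievant must meet a more-likely-than-not showing (weight exceeds 50): on (a) the weight is 62, which does exceed 50, so (a) meets the standard.
  Stage I.1 is satisfied; the onus moves to the employer.
At Stage I.2 the employer must meet a more-likely-than-not showing (weight exceeds 50): on (b) the weight is 66 less the opposing 27 gives net 39, ≤ 50, so (b) does not meet the standard; on (c) the weight is 72 less the opposing 23 gives net 49, which does not exceed 50, so (c) does not meet the standard.
  Stage I.2 not carried; the employer fails its burden.
The analysis ends at Stage I.2; the grievant prevails on this issue.
— Issue II —
Stage II.1 (grievant, the preponderance of the evidence, weight is at least 48): (f) 49 ≥ 48 — meets; (g) 49 ≥ 48 — meets.
  All elements met. The grievant retains the burden for Stage II.2.
Stage II.2 (grievant, a prima facie showing, weight is at least 17): (h) 25 ≥ 17 — meets; (i) 17 ≥ 17 — meets.
  The grievant carries the last stage.
Every stage carried; the grievant prevails on this issue.
— Issue III —
Stage III.1 (grievant, a substantially-more-likely showing, weight is at least 78): (j) 66 < 78 — fails; (k) net 76−10=66 < 78 — fails.
  Not every element is met, so the grievant fails to carry Stage III.1.
So the employer prevails on this issue.
Per-issue: Issue I → grievant; Issue II → grievant; Issue III → employer. The grievant must prevail on at least one issue; overall, the grievant prevails.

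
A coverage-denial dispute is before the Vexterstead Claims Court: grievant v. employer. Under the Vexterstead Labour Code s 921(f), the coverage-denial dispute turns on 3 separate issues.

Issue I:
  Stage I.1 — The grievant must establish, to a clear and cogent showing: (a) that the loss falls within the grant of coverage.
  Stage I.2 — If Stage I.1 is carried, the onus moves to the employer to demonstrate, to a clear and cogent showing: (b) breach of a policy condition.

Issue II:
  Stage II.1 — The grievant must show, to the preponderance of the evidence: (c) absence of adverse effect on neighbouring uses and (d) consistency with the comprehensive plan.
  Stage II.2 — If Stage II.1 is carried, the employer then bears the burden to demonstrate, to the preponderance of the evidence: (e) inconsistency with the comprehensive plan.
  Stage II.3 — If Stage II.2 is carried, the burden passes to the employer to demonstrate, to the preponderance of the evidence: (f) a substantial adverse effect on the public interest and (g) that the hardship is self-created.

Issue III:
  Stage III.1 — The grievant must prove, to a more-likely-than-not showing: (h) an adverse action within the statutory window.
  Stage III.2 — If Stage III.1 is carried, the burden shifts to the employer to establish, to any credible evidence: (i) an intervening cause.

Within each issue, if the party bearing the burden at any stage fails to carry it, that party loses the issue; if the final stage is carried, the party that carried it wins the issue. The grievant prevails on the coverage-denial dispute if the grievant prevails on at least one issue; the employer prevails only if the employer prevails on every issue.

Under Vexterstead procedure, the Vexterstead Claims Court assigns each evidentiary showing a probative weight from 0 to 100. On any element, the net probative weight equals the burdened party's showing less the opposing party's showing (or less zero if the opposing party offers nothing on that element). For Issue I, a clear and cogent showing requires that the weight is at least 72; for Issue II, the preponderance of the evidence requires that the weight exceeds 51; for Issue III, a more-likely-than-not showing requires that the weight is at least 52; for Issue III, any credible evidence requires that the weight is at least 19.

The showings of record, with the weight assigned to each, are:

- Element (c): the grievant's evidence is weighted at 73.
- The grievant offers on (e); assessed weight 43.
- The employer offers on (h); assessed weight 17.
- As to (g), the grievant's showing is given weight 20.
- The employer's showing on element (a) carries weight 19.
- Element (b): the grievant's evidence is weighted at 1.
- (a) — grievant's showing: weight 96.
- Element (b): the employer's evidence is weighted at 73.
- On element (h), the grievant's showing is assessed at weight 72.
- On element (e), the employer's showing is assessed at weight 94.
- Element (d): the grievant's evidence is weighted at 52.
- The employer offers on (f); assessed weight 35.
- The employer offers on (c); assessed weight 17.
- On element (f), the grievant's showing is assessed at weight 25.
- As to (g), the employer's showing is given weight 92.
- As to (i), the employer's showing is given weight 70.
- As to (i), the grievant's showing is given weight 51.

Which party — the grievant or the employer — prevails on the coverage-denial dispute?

— Issue I —
Stage I.1 — burden on grievant; standard: a clear and cogent showing (weight is at least 72).
    (a): 96 − 19 = 77 ≥ 72 [met]
  All elements met. The burden passes to the employer.
Stage I.2 — burden on employer; standard: a clear and cogent showing (weight is at least 72).
    (b): 73 − 1 = 72 ≥ 72 [met]
  Stage I.2 carried; the final stage is satisfied.
With every stage satisfied, the employer prevails on this issue.
— Issue II —
Stage II.1 — burden on grievant; standard: the preponderance of the evidence (weight exceeds 51).
    (c): 73 − 17 = 56 > 51 [met]
    (d): 52 > 51 [met]
  All elements met. The burden passes to the employer.
Stage II.2 — burden on employer; standard: the preponderance of the evidence (weight exceeds 51).
    (e): 94 − 43 = 51 ≤ 51 [not met]
  The employer does not carry Stage II.2.
The analysis ends at Stage II.2; the grievant prevails on this issue.
— Issue III —
At Stage III.1 the grievant must meet a more-likely-than-not showing (weight is at least 52): on (h) the weight is 72 less the opposing 17 gives net 55, ≥ 52, so (h) meets the standard.
  Stage III.1 carried; the burden shifts to the employer.
At Stage III.2 the employer must meet any credible evidence (weight is at least 19): on (i) the weight is 70 less the opposing 51 gives net 19, ≥ 19, so (i) meets the standard.
  Stage III.2 carried; the final stage is satisfied.
With every stage satisfied, the employer prevails on this issue.
Per-issue: Issue I → employer; Issue II → grievant; Issue III → employer. The grievant must prevail on at least one issue; overall, the grievant prevails.

grievant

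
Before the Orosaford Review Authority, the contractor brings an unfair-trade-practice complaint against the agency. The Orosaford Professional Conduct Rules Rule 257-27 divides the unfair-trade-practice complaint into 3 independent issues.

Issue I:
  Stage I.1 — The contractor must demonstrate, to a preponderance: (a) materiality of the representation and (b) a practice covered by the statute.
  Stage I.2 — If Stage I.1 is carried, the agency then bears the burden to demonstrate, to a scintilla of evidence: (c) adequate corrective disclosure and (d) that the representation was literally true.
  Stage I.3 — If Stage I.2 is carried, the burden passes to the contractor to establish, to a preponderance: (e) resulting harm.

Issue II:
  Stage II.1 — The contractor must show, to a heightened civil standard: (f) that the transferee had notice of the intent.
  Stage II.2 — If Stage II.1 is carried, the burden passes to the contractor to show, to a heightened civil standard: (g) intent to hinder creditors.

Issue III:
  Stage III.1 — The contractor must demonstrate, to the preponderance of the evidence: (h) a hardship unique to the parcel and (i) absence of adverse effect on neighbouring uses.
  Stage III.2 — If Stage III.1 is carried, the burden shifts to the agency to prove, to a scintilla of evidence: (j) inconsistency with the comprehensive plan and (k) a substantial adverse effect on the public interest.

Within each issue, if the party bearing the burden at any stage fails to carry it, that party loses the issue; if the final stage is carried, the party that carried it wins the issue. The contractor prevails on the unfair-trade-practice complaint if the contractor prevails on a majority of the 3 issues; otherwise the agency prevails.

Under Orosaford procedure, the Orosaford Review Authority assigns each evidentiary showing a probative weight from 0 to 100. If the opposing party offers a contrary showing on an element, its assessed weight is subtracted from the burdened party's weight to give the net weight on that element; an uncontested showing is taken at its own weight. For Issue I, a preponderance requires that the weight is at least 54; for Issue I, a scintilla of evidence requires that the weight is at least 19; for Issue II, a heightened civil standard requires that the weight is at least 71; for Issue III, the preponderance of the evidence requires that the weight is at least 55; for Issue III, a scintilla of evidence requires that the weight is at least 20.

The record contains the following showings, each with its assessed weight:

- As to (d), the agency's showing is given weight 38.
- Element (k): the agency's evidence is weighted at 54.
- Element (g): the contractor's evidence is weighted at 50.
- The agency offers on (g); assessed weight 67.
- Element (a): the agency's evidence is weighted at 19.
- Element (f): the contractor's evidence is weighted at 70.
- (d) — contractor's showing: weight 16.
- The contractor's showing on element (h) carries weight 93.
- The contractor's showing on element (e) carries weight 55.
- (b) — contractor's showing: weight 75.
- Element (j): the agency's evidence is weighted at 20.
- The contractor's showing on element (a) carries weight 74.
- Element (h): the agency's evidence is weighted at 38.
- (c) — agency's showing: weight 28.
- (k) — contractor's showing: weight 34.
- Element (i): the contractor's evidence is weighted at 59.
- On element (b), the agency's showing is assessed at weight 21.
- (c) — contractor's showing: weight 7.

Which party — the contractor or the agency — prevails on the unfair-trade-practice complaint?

— Issue I —
Stage I.1 (contractor, a preponderance, weight is at least 54): (a) net 74−19=55 ≥ 54 — meets; (b) net 75−21=54 ≥ 54 — meets.
  Stage I.1 is satisfied; the onus moves to the agency.
Stage I.2 (agency, a scintilla of evidence, weight is at least 19): (c) net 28−7=21 ≥ 19 — meets; (d) net 38−16=22 ≥ 19 — meets.
  All elements met. The burden passes to the contractor.
Stage I.3 (contractor, a preponderance, weight is at least 54): (e) 55 ≥ 54 — meets.
  All elements met at the final stage.
With every stage satisfied, the contractor prevails on this issue.
— Issue II —
Stage II.1 (contractor, a heightened civil standard, weight is at least 71): (f) 70 < 71 — fails.
  Stage II.1 not carried; the contractor fails its burden.
The agency prevails on this issue.
— Issue III —
Stage III.1 — burden on contractor; standard: the preponderance of the evidence (weight is at least 55).
    (h): 93 − 38 = 55 ≥ 55 [met]
    (i): 59 ≥ 55 [met]
  Stage III.1 carried; the burden shifts to the agency.
Stage III.2 — burden on agency; standard: a scintilla of evidence (weight is at least 20).
    (j): 20 ≥ 20 [met]
    (k): 54 − 34 = 20 ≥ 20 [met]
  All elements met at the final stage.
With every stage satisfied, the agency prevails on this issue.
Per-issue: Issue I → contractor; Issue II → agency; Issue III → agency. The contractor must prevail on a majority of issues; overall, the agency prevails.

agency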